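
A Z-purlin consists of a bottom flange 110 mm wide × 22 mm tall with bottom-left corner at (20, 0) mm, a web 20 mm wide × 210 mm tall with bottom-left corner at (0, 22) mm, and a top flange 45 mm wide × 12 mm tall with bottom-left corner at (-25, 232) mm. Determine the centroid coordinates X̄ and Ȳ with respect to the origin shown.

X̄ = 31.03 mm, Ȳ = 96.16 mm

Part | A | x̄ᵢ | ȳᵢ | A·x̄ᵢ | A·ȳᵢ
bottom flange | 2420.00 | 75.00 | 11.00 | 181500.00 | 26620.00
web | 4200.00 | 10.00 | 127.00 | 42000.00 | 533400.00
top flange | 540.00 | -2.50 | 238.00 | -1350.00 | 128520.00
Σ | 7160.00 |  |  | 222150.00 | 688540.00
X̄ = 222150.00 / 7160.00 = 31.03 mm
Ȳ = 688540.00 / 7160.00 = 96.16 mm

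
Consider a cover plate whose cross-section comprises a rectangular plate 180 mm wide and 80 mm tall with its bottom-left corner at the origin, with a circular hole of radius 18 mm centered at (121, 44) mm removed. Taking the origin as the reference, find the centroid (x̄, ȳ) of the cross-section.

x̄ = 87.64 mm, ȳ = 39.70 mm

plate: A = 180 × 80 = 14400.00, centroid at (90.00, 40.00).
hole: A = −π·18² = -1017.88, centroid at (121.00, 44.00).
ΣA = 13382.12 mm²
ΣAx̄ = (14400.00)(90.00) + (-1017.88)(121.00) = 1172837.00 mm³
ΣAȳ = (14400.00)(40.00) + (-1017.88)(44.00) = 531213.46 mm³
x̄ = 1172837.00 / 13382.12 = 87.64 mm
ȳ = 531213.46 / 13382.12 = 39.70 mm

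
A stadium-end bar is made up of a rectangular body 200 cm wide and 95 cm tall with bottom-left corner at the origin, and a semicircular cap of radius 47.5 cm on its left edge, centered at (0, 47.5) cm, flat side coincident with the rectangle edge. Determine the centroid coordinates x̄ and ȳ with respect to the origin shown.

rectangular body: A = 200 × 95 = 19000.00, centroid at (100.00, 47.50).
semicircular end: A = ½π·47.5² = 3544.11, centroid at (-20.16, 47.50).
ΣA = 22544.11 cm²
ΣAx̄ = (19000.00)(100.00) + (3544.11)(-20.16) = 1828552.08 cm³
ΣAȳ = (19000.00)(47.50) + (3544.11)(47.50) = 1070845.19 cm³
x̄ = 1828552.08 / 22544.11 = 81.11 cm
ȳ = 1070845.19 / 22544.11 = 47.50 cm

x̄ = 81.11 cm, ȳ = 47.50 cm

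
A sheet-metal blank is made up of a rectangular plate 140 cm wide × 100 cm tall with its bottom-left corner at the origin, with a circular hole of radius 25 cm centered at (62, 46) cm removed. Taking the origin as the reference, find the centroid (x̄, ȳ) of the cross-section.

plate: A = 140 × 100 = 14000.00, centroid at (70.00, 50.00).
hole: A = −π·25² = -1963.50, centroid at (62.00, 46.00).
ΣA = 12036.50 cm²
ΣAx̄ = (14000.00)(70.00) + (-1963.50)(62.00) = 858263.28 cm³
ΣAȳ = (14000.00)(50.00) + (-1963.50)(46.00) = 609679.21 cm³
x̄ = 858263.28 / 12036.50 = 71.31 cm
ȳ = 609679.21 / 12036.50 = 50.65 cm

x̄ = 71.31 cm, ȳ = 50.65 cm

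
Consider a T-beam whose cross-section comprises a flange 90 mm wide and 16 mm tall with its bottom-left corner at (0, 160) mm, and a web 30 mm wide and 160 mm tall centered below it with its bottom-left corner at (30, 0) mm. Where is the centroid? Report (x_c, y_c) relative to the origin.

Part | A | x̄ᵢ | ȳᵢ | A·x̄ᵢ | A·ȳᵢ
web | 4800.00 | 45.00 | 80.00 | 216000.00 | 384000.00
flange | 1440.00 | 45.00 | 168.00 | 64800.00 | 241920.00
Σ | 6240.00 |  |  | 280800.00 | 625920.00
x_c = 280800.00 / 6240.00 = 45.00 mm
y_c = 625920.00 / 6240.00 = 100.31 mm

x_c = 45.00 mm, y_c = 100.31 mm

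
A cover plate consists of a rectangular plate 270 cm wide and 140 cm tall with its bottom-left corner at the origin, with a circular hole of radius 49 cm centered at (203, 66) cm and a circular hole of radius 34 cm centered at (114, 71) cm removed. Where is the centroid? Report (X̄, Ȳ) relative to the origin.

X̄ = 118.60 cm, Ȳ = 71.00 cm

plate: A = 270 × 140 = 37800.00, centroid at (135.00, 70.00).
hole 1: A = −π·49² = -7542.96, centroid at (203.00, 66.00).
hole 2: A = −π·34² = -3631.68, centroid at (114.00, 71.00).
ΣA = 26625.35 cm²
ΣAX̄ = (37800.00)(135.00) + (-7542.96)(203.00) + (-3631.68)(114.00) = 3157766.67 cm³
ΣAȲ = (37800.00)(70.00) + (-7542.96)(66.00) + (-3631.68)(71.00) = 1890315.02 cm³
X̄ = 3157766.67 / 26625.35 = 118.60 cm
Ȳ = 1890315.02 / 26625.35 = 71.00 cm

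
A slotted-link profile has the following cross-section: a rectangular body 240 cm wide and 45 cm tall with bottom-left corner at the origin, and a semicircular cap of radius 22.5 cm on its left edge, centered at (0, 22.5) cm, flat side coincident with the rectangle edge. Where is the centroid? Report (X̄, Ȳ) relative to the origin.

X̄ = 111.12 cm, Ȳ = 22.50 cm

rectangular body: A = 240 × 45 = 10800.00, centroid at (120.00, 22.50).
semicircular end: A = ½π·22.5² = 795.22, centroid at (-9.55, 22.50).
ΣA = 11595.22 cm²
ΣAX̄ = (10800.00)(120.00) + (795.22)(-9.55) = 1288406.25 cm³
ΣAȲ = (10800.00)(22.50) + (795.22)(22.50) = 260892.35 cm³
X̄ = 1288406.25 / 11595.22 = 111.12 cm
Ȳ = 260892.35 / 11595.22 = 22.50 cm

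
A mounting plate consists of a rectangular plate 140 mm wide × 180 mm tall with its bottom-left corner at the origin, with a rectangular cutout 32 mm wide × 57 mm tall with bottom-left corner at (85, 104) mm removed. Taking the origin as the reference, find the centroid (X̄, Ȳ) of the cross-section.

X̄ = 67.58 mm, Ȳ = 86.68 mm

Part | A | x̄ᵢ | ȳᵢ | A·x̄ᵢ | A·ȳᵢ
plate | 25200.00 | 70.00 | 90.00 | 1764000.00 | 2268000.00
hole | -1824.00 | 101.00 | 132.50 | -184224.00 | -241680.00
Σ | 23376.00 |  |  | 1579776.00 | 2026320.00
X̄ = 1579776.00 / 23376.00 = 67.58 mm
Ȳ = 2026320.00 / 23376.00 = 86.68 mm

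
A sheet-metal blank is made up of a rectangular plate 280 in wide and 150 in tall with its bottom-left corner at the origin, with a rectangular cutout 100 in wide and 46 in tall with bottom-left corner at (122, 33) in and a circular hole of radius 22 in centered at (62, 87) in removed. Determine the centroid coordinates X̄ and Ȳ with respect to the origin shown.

X̄ = 139.20 in, Ȳ = 76.93 in

Part | A | x̄ᵢ | ȳᵢ | A·x̄ᵢ | A·ȳᵢ
plate | 42000.00 | 140.00 | 75.00 | 5880000.00 | 3150000.00
hole 1 | -4600.00 | 172.00 | 56.00 | -791200.00 | -257600.00
hole 2 | -1520.53 | 62.00 | 87.00 | -94272.91 | -132286.18
Σ | 35879.47 |  |  | 4994527.09 | 2760113.82
X̄ = 4994527.09 / 35879.47 = 139.20 in
Ȳ = 2760113.82 / 35879.47 = 76.93 in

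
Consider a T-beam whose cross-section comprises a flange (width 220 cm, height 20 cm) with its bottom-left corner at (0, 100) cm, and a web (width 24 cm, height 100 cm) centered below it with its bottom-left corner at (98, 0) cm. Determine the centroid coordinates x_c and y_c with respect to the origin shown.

Part | A | x̄ᵢ | ȳᵢ | A·x̄ᵢ | A·ȳᵢ
web | 2400.00 | 110.00 | 50.00 | 264000.00 | 120000.00
flange | 4400.00 | 110.00 | 110.00 | 484000.00 | 484000.00
Σ | 6800.00 |  |  | 748000.00 | 604000.00
x_c = 748000.00 / 6800.00 = 110.00 cm
y_c = 604000.00 / 6800.00 = 88.82 cm

x_c = 110.00 cm, y_c = 88.82 cm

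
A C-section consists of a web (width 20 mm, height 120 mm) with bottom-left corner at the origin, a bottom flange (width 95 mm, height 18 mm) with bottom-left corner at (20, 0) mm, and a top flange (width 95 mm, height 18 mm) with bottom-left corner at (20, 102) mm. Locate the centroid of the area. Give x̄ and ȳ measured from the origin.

web: A = 20 × 120 = 2400.00, centroid at (10.00, 60.00).
bottom flange: A = 95 × 18 = 1710.00, centroid at (67.50, 9.00).
top flange: A = 95 × 18 = 1710.00, centroid at (67.50, 111.00).
ΣA = 5820.00 mm²
ΣAx̄ = (2400.00)(10.00) + (1710.00)(67.50) + (1710.00)(67.50) = 254850.00 mm³
ΣAȳ = (2400.00)(60.00) + (1710.00)(9.00) + (1710.00)(111.00) = 349200.00 mm³
x̄ = 254850.00 / 5820.00 = 43.79 mm
ȳ = 349200.00 / 5820.00 = 60.00 mm

x̄ = 43.79 mm, ȳ = 60.00 mm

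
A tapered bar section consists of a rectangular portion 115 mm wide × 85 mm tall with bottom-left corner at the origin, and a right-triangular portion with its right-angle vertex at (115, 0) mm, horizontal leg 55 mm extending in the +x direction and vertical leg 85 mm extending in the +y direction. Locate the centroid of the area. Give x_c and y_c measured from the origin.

rectangular portion: A = 115 × 85 = 9775.00, centroid at (57.50, 42.50).
triangular portion: A = ½·55·85 = 2337.50, centroid at (133.33, 28.33).
ΣA = 12112.50 mm²
ΣAx_c = (9775.00)(57.50) + (2337.50)(133.33) = 873729.17 mm³
ΣAy_c = (9775.00)(42.50) + (2337.50)(28.33) = 481666.67 mm³
x_c = 873729.17 / 12112.50 = 72.13 mm
y_c = 481666.67 / 12112.50 = 39.77 mm

x_c = 72.13 mm, y_c = 39.77 mm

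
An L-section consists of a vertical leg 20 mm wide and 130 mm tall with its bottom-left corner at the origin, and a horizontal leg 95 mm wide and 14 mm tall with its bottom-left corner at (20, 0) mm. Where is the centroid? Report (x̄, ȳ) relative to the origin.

Part | A | x̄ᵢ | ȳᵢ | A·x̄ᵢ | A·ȳᵢ
vertical leg | 2600.00 | 10.00 | 65.00 | 26000.00 | 169000.00
horizontal leg | 1330.00 | 67.50 | 7.00 | 89775.00 | 9310.00
Σ | 3930.00 |  |  | 115775.00 | 178310.00
x̄ = 115775.00 / 3930.00 = 29.46 mm
ȳ = 178310.00 / 3930.00 = 45.37 mm

x̄ = 29.46 mm, ȳ = 45.37 mm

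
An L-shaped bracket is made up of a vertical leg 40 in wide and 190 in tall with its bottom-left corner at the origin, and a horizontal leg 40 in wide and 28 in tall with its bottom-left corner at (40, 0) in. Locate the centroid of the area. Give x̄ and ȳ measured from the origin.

vertical leg: A = 40 × 190 = 7600.00, centroid at (20.00, 95.00).
horizontal leg: A = 40 × 28 = 1120.00, centroid at (60.00, 14.00).
ΣA = 8720.00 in²
ΣAx̄ = (7600.00)(20.00) + (1120.00)(60.00) = 219200.00 in³
ΣAȳ = (7600.00)(95.00) + (1120.00)(14.00) = 737680.00 in³
x̄ = 219200.00 / 8720.00 = 25.14 in
ȳ = 737680.00 / 8720.00 = 84.60 in

x̄ = 25.14 in, ȳ = 84.60 in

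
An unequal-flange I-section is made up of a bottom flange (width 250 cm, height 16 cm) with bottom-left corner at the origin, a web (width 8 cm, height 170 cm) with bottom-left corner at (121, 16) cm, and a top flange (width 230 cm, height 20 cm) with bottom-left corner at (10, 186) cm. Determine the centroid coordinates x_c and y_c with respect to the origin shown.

x_c = 125.00 cm, y_c = 107.53 cm

Part | A | x̄ᵢ | ȳᵢ | A·x̄ᵢ | A·ȳᵢ
bottom flange | 4000.00 | 125.00 | 8.00 | 500000.00 | 32000.00
web | 1360.00 | 125.00 | 101.00 | 170000.00 | 137360.00
top flange | 4600.00 | 125.00 | 196.00 | 575000.00 | 901600.00
Σ | 9960.00 |  |  | 1245000.00 | 1070960.00
x_c = 1245000.00 / 9960.00 = 125.00 cm
y_c = 1070960.00 / 9960.00 = 107.53 cm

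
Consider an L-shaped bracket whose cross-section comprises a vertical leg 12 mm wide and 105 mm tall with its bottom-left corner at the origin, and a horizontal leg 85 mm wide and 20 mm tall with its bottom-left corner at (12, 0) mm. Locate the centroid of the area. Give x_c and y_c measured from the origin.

x_c = 33.85 mm, y_c = 28.09 mm

vertical leg: A = 12 × 105 = 1260.00, centroid at (6.00, 52.50).
horizontal leg: A = 85 × 20 = 1700.00, centroid at (54.50, 10.00).
ΣA = 2960.00 mm²
ΣAx_c = (1260.00)(6.00) + (1700.00)(54.50) = 100210.00 mm³
ΣAy_c = (1260.00)(52.50) + (1700.00)(10.00) = 83150.00 mm³
x_c = 100210.00 / 2960.00 = 33.85 mm
y_c = 83150.00 / 2960.00 = 28.09 mm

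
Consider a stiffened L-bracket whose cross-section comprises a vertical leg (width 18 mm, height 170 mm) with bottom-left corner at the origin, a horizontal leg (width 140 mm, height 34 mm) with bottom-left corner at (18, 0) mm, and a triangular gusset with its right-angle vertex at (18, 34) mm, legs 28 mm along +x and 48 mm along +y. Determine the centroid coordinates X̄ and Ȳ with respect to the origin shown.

vertical leg: A = 18 × 170 = 3060.00, centroid at (9.00, 85.00).
horizontal leg: A = 140 × 34 = 4760.00, centroid at (88.00, 17.00).
gusset: A = ½·28·48 = 672.00, centroid at (27.33, 50.00).
ΣA = 8492.00 mm², ΣAX̄ = 464788.00 mm³, ΣAȲ = 374620.00 mm³.
X̄ = 464788.00/8492.00 = 54.73 mm; Ȳ = 374620.00/8492.00 = 44.11 mm.

X̄ = 54.73 mm, Ȳ = 44.11 mm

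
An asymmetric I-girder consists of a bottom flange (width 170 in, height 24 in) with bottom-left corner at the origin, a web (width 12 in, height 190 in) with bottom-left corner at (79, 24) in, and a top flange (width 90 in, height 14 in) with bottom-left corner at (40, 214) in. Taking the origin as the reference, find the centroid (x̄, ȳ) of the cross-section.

bottom flange: A = 170 × 24 = 4080.00, centroid at (85.00, 12.00).
web: A = 12 × 190 = 2280.00, centroid at (85.00, 119.00).
top flange: A = 90 × 14 = 1260.00, centroid at (85.00, 221.00).
ΣA = 7620.00 in²
ΣAx̄ = (4080.00)(85.00) + (2280.00)(85.00) + (1260.00)(85.00) = 647700.00 in³
ΣAȳ = (4080.00)(12.00) + (2280.00)(119.00) + (1260.00)(221.00) = 598740.00 in³
x̄ = 647700.00 / 7620.00 = 85.00 in
ȳ = 598740.00 / 7620.00 = 78.57 in

x̄ = 85.00 in, ȳ = 78.57 in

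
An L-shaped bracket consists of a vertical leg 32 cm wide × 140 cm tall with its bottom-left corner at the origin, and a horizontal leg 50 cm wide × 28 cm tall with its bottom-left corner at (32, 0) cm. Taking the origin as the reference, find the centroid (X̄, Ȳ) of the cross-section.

vertical leg: A = 32 × 140 = 4480.00, centroid at (16.00, 70.00).
horizontal leg: A = 50 × 28 = 1400.00, centroid at (57.00, 14.00).
ΣA = 5880.00 cm²
ΣAX̄ = (4480.00)(16.00) + (1400.00)(57.00) = 151480.00 cm³
ΣAȲ = (4480.00)(70.00) + (1400.00)(14.00) = 333200.00 cm³
X̄ = 151480.00 / 5880.00 = 25.76 cm
Ȳ = 333200.00 / 5880.00 = 56.67 cm

X̄ = 25.76 cm, Ȳ = 56.67 cm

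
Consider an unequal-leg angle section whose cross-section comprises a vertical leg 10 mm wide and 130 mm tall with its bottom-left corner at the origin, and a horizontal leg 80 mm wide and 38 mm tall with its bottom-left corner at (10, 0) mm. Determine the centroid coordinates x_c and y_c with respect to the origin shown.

x_c = 36.52 mm, y_c = 32.78 mm

vertical leg: A = 10 × 130 = 1300.00, centroid at (5.00, 65.00).
horizontal leg: A = 80 × 38 = 3040.00, centroid at (50.00, 19.00).
ΣA = 4340.00 mm², ΣAx_c = 158500.00 mm³, ΣAy_c = 142260.00 mm³.
x_c = 158500.00/4340.00 = 36.52 mm; y_c = 142260.00/4340.00 = 32.78 mm.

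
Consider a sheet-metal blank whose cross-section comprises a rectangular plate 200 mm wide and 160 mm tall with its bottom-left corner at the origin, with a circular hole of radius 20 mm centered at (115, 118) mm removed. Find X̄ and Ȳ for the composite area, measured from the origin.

X̄ = 99.39 mm, Ȳ = 78.45 mm

Part | A | x̄ᵢ | ȳᵢ | A·x̄ᵢ | A·ȳᵢ
plate | 32000.00 | 100.00 | 80.00 | 3200000.00 | 2560000.00
hole | -1256.64 | 115.00 | 118.00 | -144513.26 | -148283.17
Σ | 30743.36 |  |  | 3055486.74 | 2411716.83
X̄ = 3055486.74 / 30743.36 = 99.39 mm
Ȳ = 2411716.83 / 30743.36 = 78.45 mm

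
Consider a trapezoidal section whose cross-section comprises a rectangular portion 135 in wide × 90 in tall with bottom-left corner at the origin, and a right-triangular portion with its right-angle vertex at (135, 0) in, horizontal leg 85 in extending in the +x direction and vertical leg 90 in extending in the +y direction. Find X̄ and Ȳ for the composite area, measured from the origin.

rectangular portion: A = 135 × 90 = 12150.00, centroid at (67.50, 45.00).
triangular portion: A = ½·85·90 = 3825.00, centroid at (163.33, 30.00).
ΣA = 15975.00 in²
ΣAX̄ = (12150.00)(67.50) + (3825.00)(163.33) = 1444875.00 in³
ΣAȲ = (12150.00)(45.00) + (3825.00)(30.00) = 661500.00 in³
X̄ = 1444875.00 / 15975.00 = 90.45 in
Ȳ = 661500.00 / 15975.00 = 41.41 in

X̄ = 90.45 in, Ȳ = 41.41 in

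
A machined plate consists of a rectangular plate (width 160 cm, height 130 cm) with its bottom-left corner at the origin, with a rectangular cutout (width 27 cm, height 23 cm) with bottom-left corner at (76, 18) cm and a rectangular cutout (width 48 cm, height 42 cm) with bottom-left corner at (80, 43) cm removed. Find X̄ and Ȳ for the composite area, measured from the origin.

X̄ = 77.01 cm, Ȳ = 66.32 cm

plate: A = 160 × 130 = 20800.00, centroid at (80.00, 65.00).
hole 1: A = −(27 × 23) = -621.00, centroid at (89.50, 29.50).
hole 2: A = −(48 × 42) = -2016.00, centroid at (104.00, 64.00).
ΣA = 18163.00 cm², ΣAX̄ = 1398756.50 cm³, ΣAȲ = 1204656.50 cm³.
X̄ = 1398756.50/18163.00 = 77.01 cm; Ȳ = 1204656.50/18163.00 = 66.32 cm.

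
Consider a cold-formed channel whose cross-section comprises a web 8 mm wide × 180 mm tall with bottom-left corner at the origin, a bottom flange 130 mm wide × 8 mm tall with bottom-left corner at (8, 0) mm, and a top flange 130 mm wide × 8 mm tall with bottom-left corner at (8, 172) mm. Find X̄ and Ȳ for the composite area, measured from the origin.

X̄ = 44.77 mm, Ȳ = 90.00 mm

Part | A | x̄ᵢ | ȳᵢ | A·x̄ᵢ | A·ȳᵢ
web | 1440.00 | 4.00 | 90.00 | 5760.00 | 129600.00
bottom flange | 1040.00 | 73.00 | 4.00 | 75920.00 | 4160.00
top flange | 1040.00 | 73.00 | 176.00 | 75920.00 | 183040.00
Σ | 3520.00 |  |  | 157600.00 | 316800.00
X̄ = 157600.00 / 3520.00 = 44.77 mm
Ȳ = 316800.00 / 3520.00 = 90.00 mm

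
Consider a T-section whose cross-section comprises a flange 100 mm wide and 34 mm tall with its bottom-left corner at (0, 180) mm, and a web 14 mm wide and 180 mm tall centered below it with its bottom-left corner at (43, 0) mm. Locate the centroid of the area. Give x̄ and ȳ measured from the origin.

web: A = 14 × 180 = 2520.00, centroid at (50.00, 90.00).
flange: A = 100 × 34 = 3400.00, centroid at (50.00, 197.00).
ΣA = 5920.00 mm², ΣAx̄ = 296000.00 mm³, ΣAȳ = 896600.00 mm³.
x̄ = 296000.00/5920.00 = 50.00 mm; ȳ = 896600.00/5920.00 = 151.45 mm.

x̄ = 50.00 mm, ȳ = 151.45 mm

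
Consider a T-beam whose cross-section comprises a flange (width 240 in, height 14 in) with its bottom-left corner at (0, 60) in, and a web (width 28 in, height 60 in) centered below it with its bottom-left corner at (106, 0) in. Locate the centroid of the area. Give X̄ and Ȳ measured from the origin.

web: A = 28 × 60 = 1680.00, centroid at (120.00, 30.00).
flange: A = 240 × 14 = 3360.00, centroid at (120.00, 67.00).
ΣA = 5040.00 in², ΣAX̄ = 604800.00 in³, ΣAȲ = 275520.00 in³.
X̄ = 604800.00/5040.00 = 120.00 in; Ȳ = 275520.00/5040.00 = 54.67 in.

X̄ = 120.00 in, Ȳ = 54.67 in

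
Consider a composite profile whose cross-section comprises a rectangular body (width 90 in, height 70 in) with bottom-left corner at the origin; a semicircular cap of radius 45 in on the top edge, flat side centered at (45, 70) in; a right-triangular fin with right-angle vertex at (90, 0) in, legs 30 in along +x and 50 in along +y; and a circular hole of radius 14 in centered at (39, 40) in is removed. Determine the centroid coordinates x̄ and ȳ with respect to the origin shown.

Part | A | x̄ᵢ | ȳᵢ | A·x̄ᵢ | A·ȳᵢ
rectangular body | 6300.00 | 45.00 | 35.00 | 283500.00 | 220500.00
semicircular top | 3180.86 | 45.00 | 89.10 | 143138.82 | 283410.38
triangular fin | 750.00 | 100.00 | 16.67 | 75000.00 | 12500.00
hole | -615.75 | 39.00 | 40.00 | -24014.33 | -24630.09
Σ | 9615.11 |  |  | 477624.48 | 491780.29
x̄ = 477624.48 / 9615.11 = 49.67 in
ȳ = 491780.29 / 9615.11 = 51.15 in

x̄ = 49.67 in, ȳ = 51.15 in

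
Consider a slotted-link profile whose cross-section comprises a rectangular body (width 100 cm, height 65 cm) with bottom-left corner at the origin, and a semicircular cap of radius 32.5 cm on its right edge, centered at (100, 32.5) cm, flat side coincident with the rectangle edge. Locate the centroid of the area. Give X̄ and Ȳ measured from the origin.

X̄ = 62.97 cm, Ȳ = 32.50 cm

rectangular body: A = 100 × 65 = 6500.00, centroid at (50.00, 32.50).
semicircular end: A = ½π·32.5² = 1659.15, centroid at (113.79, 32.50).
ΣA = 8159.15 cm²
ΣAX̄ = (6500.00)(50.00) + (1659.15)(113.79) = 513800.78 cm³
ΣAȲ = (6500.00)(32.50) + (1659.15)(32.50) = 265172.49 cm³
X̄ = 513800.78 / 8159.15 = 62.97 cm
Ȳ = 265172.49 / 8159.15 = 32.50 cm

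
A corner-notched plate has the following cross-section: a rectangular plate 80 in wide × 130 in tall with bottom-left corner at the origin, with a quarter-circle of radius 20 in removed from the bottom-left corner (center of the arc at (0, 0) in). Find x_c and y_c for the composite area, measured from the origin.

plate: A = 80 × 130 = 10400.00, centroid at (40.00, 65.00).
removed quarter-circle: A = −¼π·20² = -314.16, centroid at (8.49, 8.49).
ΣA = 10085.84 in²
ΣAx_c = (10400.00)(40.00) + (-314.16)(8.49) = 413333.33 in³
ΣAy_c = (10400.00)(65.00) + (-314.16)(8.49) = 673333.33 in³
x_c = 413333.33 / 10085.84 = 40.98 in
y_c = 673333.33 / 10085.84 = 66.76 in

x_c = 40.98 in, y_c = 66.76 in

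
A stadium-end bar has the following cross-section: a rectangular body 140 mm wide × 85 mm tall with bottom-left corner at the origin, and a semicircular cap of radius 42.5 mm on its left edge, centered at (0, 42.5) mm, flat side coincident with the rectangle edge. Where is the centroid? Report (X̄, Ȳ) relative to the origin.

X̄ = 53.05 mm, Ȳ = 42.50 mm

Part | A | x̄ᵢ | ȳᵢ | A·x̄ᵢ | A·ȳᵢ
rectangular body | 11900.00 | 70.00 | 42.50 | 833000.00 | 505750.00
semicircular end | 2837.25 | -18.04 | 42.50 | -51177.08 | 120583.16
Σ | 14737.25 |  |  | 781822.92 | 626333.16
X̄ = 781822.92 / 14737.25 = 53.05 mm
Ȳ = 626333.16 / 14737.25 = 42.50 mm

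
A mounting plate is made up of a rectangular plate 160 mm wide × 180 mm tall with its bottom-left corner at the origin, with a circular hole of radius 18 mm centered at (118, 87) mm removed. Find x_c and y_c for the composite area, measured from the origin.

x_c = 78.61 mm, y_c = 90.11 mm

plate: A = 160 × 180 = 28800.00, centroid at (80.00, 90.00).
hole: A = −π·18² = -1017.88, centroid at (118.00, 87.00).
ΣA = 27782.12 mm², ΣAx_c = 2183890.63 mm³, ΣAy_c = 2503444.79 mm³.
x_c = 2183890.63/27782.12 = 78.61 mm; y_c = 2503444.79/27782.12 = 90.11 mm.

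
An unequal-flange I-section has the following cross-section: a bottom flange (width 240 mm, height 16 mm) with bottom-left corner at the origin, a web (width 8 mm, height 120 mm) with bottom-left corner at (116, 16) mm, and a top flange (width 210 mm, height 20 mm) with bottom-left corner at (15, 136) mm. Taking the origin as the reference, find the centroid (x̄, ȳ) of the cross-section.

x̄ = 120.00 mm, ȳ = 79.65 mm

bottom flange: A = 240 × 16 = 3840.00, centroid at (120.00, 8.00).
web: A = 8 × 120 = 960.00, centroid at (120.00, 76.00).
top flange: A = 210 × 20 = 4200.00, centroid at (120.00, 146.00).
ΣA = 9000.00 mm²
ΣAx̄ = (3840.00)(120.00) + (960.00)(120.00) + (4200.00)(120.00) = 1080000.00 mm³
ΣAȳ = (3840.00)(8.00) + (960.00)(76.00) + (4200.00)(146.00) = 716880.00 mm³
x̄ = 1080000.00 / 9000.00 = 120.00 mm
ȳ = 716880.00 / 9000.00 = 79.65 mm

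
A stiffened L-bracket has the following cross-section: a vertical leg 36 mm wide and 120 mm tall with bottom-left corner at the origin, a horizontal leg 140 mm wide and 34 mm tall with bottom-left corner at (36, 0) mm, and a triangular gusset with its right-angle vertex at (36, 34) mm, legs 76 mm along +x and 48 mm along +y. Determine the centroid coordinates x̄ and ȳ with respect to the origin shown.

x̄ = 63.66 mm, ȳ = 39.56 mm

vertical leg: A = 36 × 120 = 4320.00, centroid at (18.00, 60.00).
horizontal leg: A = 140 × 34 = 4760.00, centroid at (106.00, 17.00).
gusset: A = ½·76·48 = 1824.00, centroid at (61.33, 50.00).
ΣA = 10904.00 mm², ΣAx̄ = 694192.00 mm³, ΣAȳ = 431320.00 mm³.
x̄ = 694192.00/10904.00 = 63.66 mm; ȳ = 431320.00/10904.00 = 39.56 mm.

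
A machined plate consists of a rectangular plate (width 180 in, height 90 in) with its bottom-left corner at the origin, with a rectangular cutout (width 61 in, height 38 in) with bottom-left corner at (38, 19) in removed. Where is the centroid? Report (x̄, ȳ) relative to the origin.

plate: A = 180 × 90 = 16200.00, centroid at (90.00, 45.00).
hole: A = −(61 × 38) = -2318.00, centroid at (68.50, 38.00).
ΣA = 13882.00 in², ΣAx̄ = 1299217.00 in³, ΣAȳ = 640916.00 in³.
x̄ = 1299217.00/13882.00 = 93.59 in; ȳ = 640916.00/13882.00 = 46.17 in.

x̄ = 93.59 in, ȳ = 46.17 in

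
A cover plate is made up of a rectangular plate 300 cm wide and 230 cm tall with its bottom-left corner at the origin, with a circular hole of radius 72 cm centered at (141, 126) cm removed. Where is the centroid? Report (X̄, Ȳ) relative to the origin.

X̄ = 152.78 cm, Ȳ = 111.60 cm

Part | A | x̄ᵢ | ȳᵢ | A·x̄ᵢ | A·ȳᵢ
plate | 69000.00 | 150.00 | 115.00 | 10350000.00 | 7935000.00
hole | -16286.02 | 141.00 | 126.00 | -2296328.30 | -2052038.06
Σ | 52713.98 |  |  | 8053671.70 | 5882961.94
X̄ = 8053671.70 / 52713.98 = 152.78 cm
Ȳ = 5882961.94 / 52713.98 = 111.60 cm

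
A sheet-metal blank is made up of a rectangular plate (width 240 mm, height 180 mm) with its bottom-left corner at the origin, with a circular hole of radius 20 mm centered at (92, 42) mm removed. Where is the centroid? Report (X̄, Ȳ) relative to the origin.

X̄ = 120.84 mm, Ȳ = 91.44 mm

plate: A = 240 × 180 = 43200.00, centroid at (120.00, 90.00).
hole: A = −π·20² = -1256.64, centroid at (92.00, 42.00).
ΣA = 41943.36 mm², ΣAX̄ = 5068389.39 mm³, ΣAȲ = 3835221.24 mm³.
X̄ = 5068389.39/41943.36 = 120.84 mm; Ȳ = 3835221.24/41943.36 = 91.44 mm.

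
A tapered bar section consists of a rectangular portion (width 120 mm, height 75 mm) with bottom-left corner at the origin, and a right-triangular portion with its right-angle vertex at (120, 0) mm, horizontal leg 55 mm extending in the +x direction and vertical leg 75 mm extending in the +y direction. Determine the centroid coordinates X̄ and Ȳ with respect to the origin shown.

Part | A | x̄ᵢ | ȳᵢ | A·x̄ᵢ | A·ȳᵢ
rectangular portion | 9000.00 | 60.00 | 37.50 | 540000.00 | 337500.00
triangular portion | 2062.50 | 138.33 | 25.00 | 285312.50 | 51562.50
Σ | 11062.50 |  |  | 825312.50 | 389062.50
X̄ = 825312.50 / 11062.50 = 74.60 mm
Ȳ = 389062.50 / 11062.50 = 35.17 mm

X̄ = 74.60 mm, Ȳ = 35.17 mm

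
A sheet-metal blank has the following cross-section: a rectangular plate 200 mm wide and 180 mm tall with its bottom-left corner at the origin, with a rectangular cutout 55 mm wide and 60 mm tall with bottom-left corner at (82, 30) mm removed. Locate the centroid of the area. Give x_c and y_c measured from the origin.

Part | A | x̄ᵢ | ȳᵢ | A·x̄ᵢ | A·ȳᵢ
plate | 36000.00 | 100.00 | 90.00 | 3600000.00 | 3240000.00
hole | -3300.00 | 109.50 | 60.00 | -361350.00 | -198000.00
Σ | 32700.00 |  |  | 3238650.00 | 3042000.00
x_c = 3238650.00 / 32700.00 = 99.04 mm
y_c = 3042000.00 / 32700.00 = 93.03 mm

x_c = 99.04 mm, y_c = 93.03 mm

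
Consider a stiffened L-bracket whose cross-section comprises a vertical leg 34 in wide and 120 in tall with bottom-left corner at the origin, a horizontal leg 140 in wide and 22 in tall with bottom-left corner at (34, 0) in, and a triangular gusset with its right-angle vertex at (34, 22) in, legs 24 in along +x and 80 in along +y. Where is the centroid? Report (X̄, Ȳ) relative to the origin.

X̄ = 52.96 in, Ȳ = 40.07 in

vertical leg: A = 34 × 120 = 4080.00, centroid at (17.00, 60.00).
horizontal leg: A = 140 × 22 = 3080.00, centroid at (104.00, 11.00).
gusset: A = ½·24·80 = 960.00, centroid at (42.00, 48.67).
ΣA = 8120.00 in², ΣAX̄ = 430000.00 in³, ΣAȲ = 325400.00 in³.
X̄ = 430000.00/8120.00 = 52.96 in; Ȳ = 325400.00/8120.00 = 40.07 in.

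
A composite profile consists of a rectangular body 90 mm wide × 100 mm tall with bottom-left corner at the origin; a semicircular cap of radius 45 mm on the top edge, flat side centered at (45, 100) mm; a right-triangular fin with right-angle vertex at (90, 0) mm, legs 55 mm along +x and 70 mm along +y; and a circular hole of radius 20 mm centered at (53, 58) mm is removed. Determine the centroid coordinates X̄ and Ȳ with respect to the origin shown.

Part | A | x̄ᵢ | ȳᵢ | A·x̄ᵢ | A·ȳᵢ
rectangular body | 9000.00 | 45.00 | 50.00 | 405000.00 | 450000.00
semicircular top | 3180.86 | 45.00 | 119.10 | 143138.82 | 378836.26
triangular fin | 1925.00 | 108.33 | 23.33 | 208541.67 | 44916.67
hole | -1256.64 | 53.00 | 58.00 | -66601.76 | -72884.95
Σ | 12849.23 |  |  | 690078.72 | 800867.97
X̄ = 690078.72 / 12849.23 = 53.71 mm
Ȳ = 800867.97 / 12849.23 = 62.33 mm

X̄ = 53.71 mm, Ȳ = 62.33 mm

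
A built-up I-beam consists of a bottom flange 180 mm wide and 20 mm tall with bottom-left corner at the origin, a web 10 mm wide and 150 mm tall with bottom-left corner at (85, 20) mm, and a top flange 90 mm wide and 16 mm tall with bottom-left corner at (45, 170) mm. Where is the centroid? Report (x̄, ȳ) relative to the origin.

Part | A | x̄ᵢ | ȳᵢ | A·x̄ᵢ | A·ȳᵢ
bottom flange | 3600.00 | 90.00 | 10.00 | 324000.00 | 36000.00
web | 1500.00 | 90.00 | 95.00 | 135000.00 | 142500.00
top flange | 1440.00 | 90.00 | 178.00 | 129600.00 | 256320.00
Σ | 6540.00 |  |  | 588600.00 | 434820.00
x̄ = 588600.00 / 6540.00 = 90.00 mm
ȳ = 434820.00 / 6540.00 = 66.49 mm

x̄ = 90.00 mm, ȳ = 66.49 mm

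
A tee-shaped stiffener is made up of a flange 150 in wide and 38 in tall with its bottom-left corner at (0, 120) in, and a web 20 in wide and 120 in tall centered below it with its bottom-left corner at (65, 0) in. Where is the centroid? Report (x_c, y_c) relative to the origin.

x_c = 75.00 in, y_c = 115.59 in

web: A = 20 × 120 = 2400.00, centroid at (75.00, 60.00).
flange: A = 150 × 38 = 5700.00, centroid at (75.00, 139.00).
ΣA = 8100.00 in², ΣAx_c = 607500.00 in³, ΣAy_c = 936300.00 in³.
x_c = 607500.00/8100.00 = 75.00 in; y_c = 936300.00/8100.00 = 115.59 in.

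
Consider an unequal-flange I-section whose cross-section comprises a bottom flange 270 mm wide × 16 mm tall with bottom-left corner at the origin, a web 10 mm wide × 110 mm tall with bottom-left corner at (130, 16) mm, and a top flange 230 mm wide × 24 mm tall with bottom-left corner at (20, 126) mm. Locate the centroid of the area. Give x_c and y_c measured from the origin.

x_c = 135.00 mm, y_c = 79.93 mm

bottom flange: A = 270 × 16 = 4320.00, centroid at (135.00, 8.00).
web: A = 10 × 110 = 1100.00, centroid at (135.00, 71.00).
top flange: A = 230 × 24 = 5520.00, centroid at (135.00, 138.00).
ΣA = 10940.00 mm²
ΣAx_c = (4320.00)(135.00) + (1100.00)(135.00) + (5520.00)(135.00) = 1476900.00 mm³
ΣAy_c = (4320.00)(8.00) + (1100.00)(71.00) + (5520.00)(138.00) = 874420.00 mm³
x_c = 1476900.00 / 10940.00 = 135.00 mm
y_c = 874420.00 / 10940.00 = 79.93 mm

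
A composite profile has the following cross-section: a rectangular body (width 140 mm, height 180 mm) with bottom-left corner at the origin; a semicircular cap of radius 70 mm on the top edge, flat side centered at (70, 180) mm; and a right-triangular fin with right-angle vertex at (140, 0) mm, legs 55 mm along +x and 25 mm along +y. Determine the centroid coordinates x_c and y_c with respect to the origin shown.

x_c = 71.81 mm, y_c = 115.76 mm

rectangular body: A = 140 × 180 = 25200.00, centroid at (70.00, 90.00).
semicircular top: A = ½π·70² = 7696.90, centroid at (70.00, 209.71).
triangular fin: A = ½·55·25 = 687.50, centroid at (158.33, 8.33).
ΣA = 33584.40 mm²
ΣAx_c = (25200.00)(70.00) + (7696.90)(70.00) + (687.50)(158.33) = 2411637.31 mm³
ΣAy_c = (25200.00)(90.00) + (7696.90)(209.71) + (687.50)(8.33) = 3887838.19 mm³
x_c = 2411637.31 / 33584.40 = 71.81 mm
y_c = 3887838.19 / 33584.40 = 115.76 mm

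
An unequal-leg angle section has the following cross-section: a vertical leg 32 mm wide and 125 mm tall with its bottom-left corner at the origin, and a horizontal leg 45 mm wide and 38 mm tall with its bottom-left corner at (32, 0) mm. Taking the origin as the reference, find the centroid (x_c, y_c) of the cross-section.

x_c = 27.53 mm, y_c = 49.47 mm

vertical leg: A = 32 × 125 = 4000.00, centroid at (16.00, 62.50).
horizontal leg: A = 45 × 38 = 1710.00, centroid at (54.50, 19.00).
ΣA = 5710.00 mm²
ΣAx_c = (4000.00)(16.00) + (1710.00)(54.50) = 157195.00 mm³
ΣAy_c = (4000.00)(62.50) + (1710.00)(19.00) = 282490.00 mm³
x_c = 157195.00 / 5710.00 = 27.53 mm
y_c = 282490.00 / 5710.00 = 49.47 mm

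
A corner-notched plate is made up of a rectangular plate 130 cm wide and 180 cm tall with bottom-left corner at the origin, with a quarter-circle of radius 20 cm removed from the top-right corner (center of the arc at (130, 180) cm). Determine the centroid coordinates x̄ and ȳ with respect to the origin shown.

plate: A = 130 × 180 = 23400.00, centroid at (65.00, 90.00).
removed quarter-circle: A = −¼π·20² = -314.16, centroid at (121.51, 171.51).
ΣA = 23085.84 cm²
ΣAx̄ = (23400.00)(65.00) + (-314.16)(121.51) = 1482825.96 cm³
ΣAȳ = (23400.00)(90.00) + (-314.16)(171.51) = 2052118.00 cm³
x̄ = 1482825.96 / 23085.84 = 64.23 cm
ȳ = 2052118.00 / 23085.84 = 88.89 cm

x̄ = 64.23 cm, ȳ = 88.89 cm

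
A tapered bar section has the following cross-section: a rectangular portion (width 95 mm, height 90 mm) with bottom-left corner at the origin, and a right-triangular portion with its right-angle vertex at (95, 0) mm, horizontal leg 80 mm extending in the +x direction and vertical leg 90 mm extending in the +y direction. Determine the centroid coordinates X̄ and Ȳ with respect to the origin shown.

rectangular portion: A = 95 × 90 = 8550.00, centroid at (47.50, 45.00).
triangular portion: A = ½·80·90 = 3600.00, centroid at (121.67, 30.00).
ΣA = 12150.00 mm², ΣAX̄ = 844125.00 mm³, ΣAȲ = 492750.00 mm³.
X̄ = 844125.00/12150.00 = 69.48 mm; Ȳ = 492750.00/12150.00 = 40.56 mm.

X̄ = 69.48 mm, Ȳ = 40.56 mm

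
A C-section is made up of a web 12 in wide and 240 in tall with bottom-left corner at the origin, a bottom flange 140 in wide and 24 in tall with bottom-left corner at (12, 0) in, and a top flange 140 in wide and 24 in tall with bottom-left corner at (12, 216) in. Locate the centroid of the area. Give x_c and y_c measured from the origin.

x_c = 59.20 in, y_c = 120.00 in

web: A = 12 × 240 = 2880.00, centroid at (6.00, 120.00).
bottom flange: A = 140 × 24 = 3360.00, centroid at (82.00, 12.00).
top flange: A = 140 × 24 = 3360.00, centroid at (82.00, 228.00).
ΣA = 9600.00 in²
ΣAx_c = (2880.00)(6.00) + (3360.00)(82.00) + (3360.00)(82.00) = 568320.00 in³
ΣAy_c = (2880.00)(120.00) + (3360.00)(12.00) + (3360.00)(228.00) = 1152000.00 in³
x_c = 568320.00 / 9600.00 = 59.20 in
y_c = 1152000.00 / 9600.00 = 120.00 in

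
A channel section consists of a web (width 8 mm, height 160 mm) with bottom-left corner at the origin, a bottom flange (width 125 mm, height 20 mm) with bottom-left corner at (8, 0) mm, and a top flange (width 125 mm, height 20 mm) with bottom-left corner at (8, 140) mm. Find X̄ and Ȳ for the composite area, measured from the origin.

web: A = 8 × 160 = 1280.00, centroid at (4.00, 80.00).
bottom flange: A = 125 × 20 = 2500.00, centroid at (70.50, 10.00).
top flange: A = 125 × 20 = 2500.00, centroid at (70.50, 150.00).
ΣA = 6280.00 mm², ΣAX̄ = 357620.00 mm³, ΣAȲ = 502400.00 mm³.
X̄ = 357620.00/6280.00 = 56.95 mm; Ȳ = 502400.00/6280.00 = 80.00 mm.

X̄ = 56.95 mm, Ȳ = 80.00 mm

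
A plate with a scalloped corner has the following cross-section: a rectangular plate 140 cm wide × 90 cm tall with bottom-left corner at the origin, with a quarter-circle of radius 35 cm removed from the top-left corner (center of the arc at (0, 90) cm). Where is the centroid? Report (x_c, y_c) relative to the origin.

x_c = 74.56 cm, y_c = 42.51 cm

plate: A = 140 × 90 = 12600.00, centroid at (70.00, 45.00).
removed quarter-circle: A = −¼π·35² = -962.11, centroid at (14.85, 75.15).
ΣA = 11637.89 cm²
ΣAx_c = (12600.00)(70.00) + (-962.11)(14.85) = 867708.33 cm³
ΣAy_c = (12600.00)(45.00) + (-962.11)(75.15) = 494701.52 cm³
x_c = 867708.33 / 11637.89 = 74.56 cm
y_c = 494701.52 / 11637.89 = 42.51 cm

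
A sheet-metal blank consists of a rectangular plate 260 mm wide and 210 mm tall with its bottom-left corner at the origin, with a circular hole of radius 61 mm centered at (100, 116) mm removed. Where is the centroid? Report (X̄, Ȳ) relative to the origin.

plate: A = 260 × 210 = 54600.00, centroid at (130.00, 105.00).
hole: A = −π·61² = -11689.87, centroid at (100.00, 116.00).
ΣA = 42910.13 mm², ΣAX̄ = 5929013.37 mm³, ΣAȲ = 4376975.51 mm³.
X̄ = 5929013.37/42910.13 = 138.17 mm; Ȳ = 4376975.51/42910.13 = 102.00 mm.

X̄ = 138.17 mm, Ȳ = 102.00 mm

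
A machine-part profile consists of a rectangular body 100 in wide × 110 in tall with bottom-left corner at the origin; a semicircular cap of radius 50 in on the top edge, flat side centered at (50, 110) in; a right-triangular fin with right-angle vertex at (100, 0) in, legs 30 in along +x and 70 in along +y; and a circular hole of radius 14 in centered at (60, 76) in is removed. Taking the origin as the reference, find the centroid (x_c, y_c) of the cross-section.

Part | A | x̄ᵢ | ȳᵢ | A·x̄ᵢ | A·ȳᵢ
rectangular body | 11000.00 | 50.00 | 55.00 | 550000.00 | 605000.00
semicircular top | 3926.99 | 50.00 | 131.22 | 196349.54 | 515302.32
triangular fin | 1050.00 | 110.00 | 23.33 | 115500.00 | 24500.00
hole | -615.75 | 60.00 | 76.00 | -36945.13 | -46797.16
Σ | 15361.24 |  |  | 824904.41 | 1098005.16
x_c = 824904.41 / 15361.24 = 53.70 in
y_c = 1098005.16 / 15361.24 = 71.48 in

x_c = 53.70 in, y_c = 71.48 in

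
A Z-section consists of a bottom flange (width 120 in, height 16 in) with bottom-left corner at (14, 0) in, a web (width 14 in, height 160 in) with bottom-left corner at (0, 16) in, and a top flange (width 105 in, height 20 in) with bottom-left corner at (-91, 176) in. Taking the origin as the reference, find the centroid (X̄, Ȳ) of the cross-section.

Part | A | x̄ᵢ | ȳᵢ | A·x̄ᵢ | A·ȳᵢ
bottom flange | 1920.00 | 74.00 | 8.00 | 142080.00 | 15360.00
web | 2240.00 | 7.00 | 96.00 | 15680.00 | 215040.00
top flange | 2100.00 | -38.50 | 186.00 | -80850.00 | 390600.00
Σ | 6260.00 |  |  | 76910.00 | 621000.00
X̄ = 76910.00 / 6260.00 = 12.29 in
Ȳ = 621000.00 / 6260.00 = 99.20 in

X̄ = 12.29 in, Ȳ = 99.20 in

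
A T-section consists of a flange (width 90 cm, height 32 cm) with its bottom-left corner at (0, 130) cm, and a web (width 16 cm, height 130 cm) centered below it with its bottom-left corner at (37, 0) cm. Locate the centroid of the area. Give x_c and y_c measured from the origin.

web: A = 16 × 130 = 2080.00, centroid at (45.00, 65.00).
flange: A = 90 × 32 = 2880.00, centroid at (45.00, 146.00).
ΣA = 4960.00 cm², ΣAx_c = 223200.00 cm³, ΣAy_c = 555680.00 cm³.
x_c = 223200.00/4960.00 = 45.00 cm; y_c = 555680.00/4960.00 = 112.03 cm.

x_c = 45.00 cm, y_c = 112.03 cm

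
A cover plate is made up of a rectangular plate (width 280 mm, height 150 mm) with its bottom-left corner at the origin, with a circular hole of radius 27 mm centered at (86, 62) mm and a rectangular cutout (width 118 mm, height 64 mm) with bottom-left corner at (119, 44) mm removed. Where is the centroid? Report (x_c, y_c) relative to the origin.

plate: A = 280 × 150 = 42000.00, centroid at (140.00, 75.00).
hole 1: A = −π·27² = -2290.22, centroid at (86.00, 62.00).
hole 2: A = −(118 × 64) = -7552.00, centroid at (178.00, 76.00).
ΣA = 32157.78 mm²
ΣAx_c = (42000.00)(140.00) + (-2290.22)(86.00) + (-7552.00)(178.00) = 4338784.99 mm³
ΣAy_c = (42000.00)(75.00) + (-2290.22)(62.00) + (-7552.00)(76.00) = 2434054.30 mm³
x_c = 4338784.99 / 32157.78 = 134.92 mm
y_c = 2434054.30 / 32157.78 = 75.69 mm

x_c = 134.92 mm, y_c = 75.69 mm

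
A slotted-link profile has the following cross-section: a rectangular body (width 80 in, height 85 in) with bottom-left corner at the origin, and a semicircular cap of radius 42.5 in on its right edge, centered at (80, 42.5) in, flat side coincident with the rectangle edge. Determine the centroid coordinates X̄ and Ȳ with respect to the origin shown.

X̄ = 57.09 in, Ȳ = 42.50 in

rectangular body: A = 80 × 85 = 6800.00, centroid at (40.00, 42.50).
semicircular end: A = ½π·42.5² = 2837.25, centroid at (98.04, 42.50).
ΣA = 9637.25 in²
ΣAX̄ = (6800.00)(40.00) + (2837.25)(98.04) = 550157.15 in³
ΣAȲ = (6800.00)(42.50) + (2837.25)(42.50) = 409583.16 in³
X̄ = 550157.15 / 9637.25 = 57.09 in
Ȳ = 409583.16 / 9637.25 = 42.50 in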